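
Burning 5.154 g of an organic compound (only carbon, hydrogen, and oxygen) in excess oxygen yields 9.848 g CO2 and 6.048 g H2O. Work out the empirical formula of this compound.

mol C = 9.848 / 44.01 = 0.2238; mass C = 0.2238 × 12.01 = 2.687 g
mol H = 2 × (6.048 / 18.02) = 0.6713; mass H = 0.6713 × 1.008 = 0.6766 g
mass O = 5.154 − (3.364) = 1.790 g → mol O = 0.1119
Divide by the smallest (0.1119 mol O): C 2.000, H 6.000, O 1.000
→ C2H6O

C2H6O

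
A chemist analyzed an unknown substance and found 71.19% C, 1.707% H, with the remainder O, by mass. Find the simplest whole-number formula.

Assume 100 g: 71.19 g C, 1.707 g H, 27.103 g O.
Moles — C: 71.19 / 12.01 = 5.928 mol; H: 1.707 / 1.008 = 1.693 mol; O: 27.103 / 16.00 = 1.694 mol
Ratios (÷ 1.693): C 3.500, H 1.000, O 1.000
×2: C 7.00, H 2.00, O 2.00 → C7H2O2

C7H2O2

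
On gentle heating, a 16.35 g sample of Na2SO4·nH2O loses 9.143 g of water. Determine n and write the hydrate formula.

Na2SO4·10H2O

Mass of anhydrous Na2SO4 = 16.35 − 9.143 = 7.207 g
mol H2O = 9.143 / 18.02 = 0.5074
Molar mass of Na2SO4 = 142.05 g/mol → mol Na2SO4 = 7.207 / 142.05 = 0.05074
n = 0.5074 / 0.05074 = 10.00 ≈ 10 → Na2SO4·10H2O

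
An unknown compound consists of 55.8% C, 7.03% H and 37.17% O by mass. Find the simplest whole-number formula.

Assume 100 g: 55.8 g C, 7.03 g H, 37.17 g O.
Moles — C: 55.8 / 12.01 = 4.646 mol; H: 7.03 / 1.008 = 6.974 mol; O: 37.17 / 16.00 = 2.323 mol
Smallest is O at 2.323 mol; normalising gives C 2.000, H 3.002, O 1.000
Ratio ≈ 2:3:1, so the empirical formula is C2H3O

C2H3O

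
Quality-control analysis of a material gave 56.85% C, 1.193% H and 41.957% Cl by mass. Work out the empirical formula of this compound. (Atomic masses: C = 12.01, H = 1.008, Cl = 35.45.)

C4HCl

Assume 100 g: 56.85 g C, 1.193 g H, 41.957 g Cl.
n(C) = 56.85/12.01 = 4.734, n(H) = 1.193/1.008 = 1.184, n(Cl) = 41.957/35.45 = 1.184
Divide by the smallest (1.184 mol H): C 4.000, H 1.000, Cl 1.000
≈ 4:1:1 → C4HCl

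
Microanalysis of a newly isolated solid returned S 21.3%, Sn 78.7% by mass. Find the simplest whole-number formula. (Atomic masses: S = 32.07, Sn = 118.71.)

SSn

Assume 100 g: 21.3 g S, 78.7 g Sn.
n(S) = 21.3/32.07 = 0.6642, n(Sn) = 78.7/118.71 = 0.663
Ratios (÷ 0.663): S 1.002, Sn 1.000
≈ 1:1 → SSn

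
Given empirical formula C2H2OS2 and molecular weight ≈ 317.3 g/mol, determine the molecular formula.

Empirical-formula mass = 106.18 g/mol
n = 317.3 / 106.18 = 2.99 ≈ 3
Molecular formula = (C2H2OS2)3 = C6H6O3S6

C6H6O3S6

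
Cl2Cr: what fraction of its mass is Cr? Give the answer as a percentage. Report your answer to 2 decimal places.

42.31%

Molar mass = 2(35.45) + 1(52.00) = 122.900 g/mol
Mass of Cr per mole = 1 × 52.00 = 52.000 g
% Cr = 52.000 / 122.900 × 100 = 42.31%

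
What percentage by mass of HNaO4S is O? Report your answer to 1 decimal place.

Molar mass = 1(1.008) + 1(22.99) + 4(16.00) + 1(32.07) = 120.068 g/mol
Mass of O per mole = 4 × 16.00 = 64.000 g
% O = 64.000 / 120.068 × 100 = 53.3%

53.3%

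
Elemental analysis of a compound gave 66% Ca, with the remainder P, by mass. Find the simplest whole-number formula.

Ca3P2

Assume 100 g: 66 g Ca, 34 g P.
n(Ca) = 66/40.08 = 1.647, n(P) = 34/30.97 = 1.098
Smallest is P at 1.098 mol; normalising gives Ca 1.500, P 1.000
Scaling by 2: Ca 3.00, P 2.00 → Ca3P2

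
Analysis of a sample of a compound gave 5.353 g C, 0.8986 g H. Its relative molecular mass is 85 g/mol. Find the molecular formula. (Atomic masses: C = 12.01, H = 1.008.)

Moles — C: 5.353 / 12.01 = 0.4457 mol; H: 0.8986 / 1.008 = 0.8915 mol
Divide by the smallest (0.4457 mol C): C 1.000, H 2.000
→ CH2
Empirical-formula mass = 14.03 g/mol
n = 85 / 14.03 = 6.06 ≈ 6
Molecular formula = (CH2)×6 = C6H12

C6H12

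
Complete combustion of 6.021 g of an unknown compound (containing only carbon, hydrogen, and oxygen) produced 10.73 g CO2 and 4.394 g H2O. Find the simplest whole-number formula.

C3H6O2

mol C = 10.73 / 44.01 = 0.2438; mass C = 0.2438 × 12.01 = 2.928 g
mol H = 2 × (4.394 / 18.02) = 0.4877; mass H = 0.4877 × 1.008 = 0.4916 g
mass O = 6.021 − (3.420) = 2.601 g → mol O = 0.1626
Smallest is O at 0.1626 mol; normalising gives C 1.500, H 3.000, O 1.000
Scaling by 2: C 3.00, H 6.00, O 2.00 → C3H6O2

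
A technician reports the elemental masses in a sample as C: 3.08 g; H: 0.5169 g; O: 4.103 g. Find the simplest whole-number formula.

C: 3.08 g ÷ 12.01 g/mol = 0.2565 mol
H: 0.5169 g ÷ 1.008 g/mol = 0.5128 mol
O: 4.103 g ÷ 16.00 g/mol = 0.2564 mol
Smallest is O at 0.2564 mol; normalising gives C 1.000, H 2.000, O 1.000
≈ 1:2:1 → CH2O

CH2O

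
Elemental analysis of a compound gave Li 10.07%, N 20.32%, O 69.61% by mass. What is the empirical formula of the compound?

Assume 100 g: 10.07 g Li, 20.32 g N, 69.61 g O.
n(Li) = 10.07/6.94 = 1.451, n(N) = 20.32/14.01 = 1.45, n(O) = 69.61/16.00 = 4.351
Ratios (÷ 1.45): Li 1.000, N 1.000, O 3.000
Ratio ≈ 1:1:3, so the empirical formula is LiNO3

LiNO3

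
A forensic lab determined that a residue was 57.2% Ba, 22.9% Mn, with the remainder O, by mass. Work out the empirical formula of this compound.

BaMnO3

Assume 100 g: 57.2 g Ba, 22.9 g Mn, 19.9 g O.
Moles — Ba: 57.2 / 137.33 = 0.4165 mol; Mn: 22.9 / 54.94 = 0.4168 mol; O: 19.9 / 16.00 = 1.244 mol
Ratios (÷ 0.4165): Ba 1.000, Mn 1.001, O 2.986
≈ 1:1:3 → BaMnO3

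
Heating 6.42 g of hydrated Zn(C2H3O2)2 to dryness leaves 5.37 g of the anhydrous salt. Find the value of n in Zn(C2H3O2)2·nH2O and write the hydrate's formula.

Mass of water lost = 6.42 − 5.37 = 1.05 g → 1.05 / 18.02 = 0.05827 mol H2O
Molar mass of Zn(C2H3O2)2 = 183.47 g/mol → mol Zn(C2H3O2)2 = 5.37 / 183.47 = 0.02927
n = 0.05827 / 0.02927 = 1.99 ≈ 2 → Zn(C2H3O2)2·2H2O

Zn(C2H3O2)2·2H2O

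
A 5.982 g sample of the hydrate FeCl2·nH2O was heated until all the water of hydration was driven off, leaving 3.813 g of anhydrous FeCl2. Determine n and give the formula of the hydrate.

Mass of water lost = 5.982 − 3.813 = 2.169 g → 2.169 / 18.02 = 0.1204 mol H2O
Molar mass of FeCl2 = 126.75 g/mol → mol FeCl2 = 3.813 / 126.75 = 0.03008
n = 0.1204 / 0.03008 = 4.00 ≈ 4 → FeCl2·4H2O

FeCl2·4H2O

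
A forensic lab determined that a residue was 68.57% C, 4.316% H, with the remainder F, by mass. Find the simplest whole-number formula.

Assume 100 g: 68.57 g C, 4.316 g H, 27.114 g F.
Moles — C: 68.57 / 12.01 = 5.709 mol; H: 4.316 / 1.008 = 4.282 mol; F: 27.114 / 19.00 = 1.427 mol
Smallest is F at 1.427 mol; normalising gives C 4.001, H 3.000, F 1.000
→ C4H3F

C4H3F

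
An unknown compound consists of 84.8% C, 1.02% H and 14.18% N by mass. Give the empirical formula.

Assume 100 g: 84.8 g C, 1.02 g H, 14.18 g N.
Moles — C: 84.8 / 12.01 = 7.061 mol; H: 1.02 / 1.008 = 1.012 mol; N: 14.18 / 14.01 = 1.012 mol
Smallest is H at 1.012 mol; normalising gives C 6.978, H 1.000, N 1.000
Ratio ≈ 7:1:1, so the empirical formula is C7HN

C7HN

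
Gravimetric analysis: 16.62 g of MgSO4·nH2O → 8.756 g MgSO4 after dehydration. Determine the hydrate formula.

Mass of water lost = 16.62 − 8.756 = 7.864 g → 7.864 / 18.02 = 0.4364 mol H2O
Molar mass of MgSO4 = 120.38 g/mol → mol MgSO4 = 8.756 / 120.38 = 0.07274
n = 0.4364 / 0.07274 = 6.00 ≈ 6 → MgSO4·6H2O

MgSO4·6H2O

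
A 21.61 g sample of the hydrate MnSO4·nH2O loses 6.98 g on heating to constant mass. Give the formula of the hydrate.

MnSO4·4H2O

Mass of anhydrous MnSO4 = 21.61 − 6.98 = 14.63 g
mol H2O = 6.98 / 18.02 = 0.3873
Molar mass of MnSO4 = 151.01 g/mol → mol MnSO4 = 14.63 / 151.01 = 0.09688
n = 0.3873 / 0.09688 = 4.00 ≈ 4 → MnSO4·4H2O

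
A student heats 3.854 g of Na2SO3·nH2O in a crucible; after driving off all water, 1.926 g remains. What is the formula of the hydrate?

Na2SO3·7H2O

Mass of water lost = 3.854 − 1.926 = 1.928 g → 1.928 / 18.02 = 0.107 mol H2O
Molar mass of Na2SO3 = 126.05 g/mol → mol Na2SO3 = 1.926 / 126.05 = 0.01528
n = 0.107 / 0.01528 = 7.00 ≈ 7 → Na2SO3·7H2O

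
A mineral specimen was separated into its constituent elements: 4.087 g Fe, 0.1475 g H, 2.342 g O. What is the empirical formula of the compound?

FeH2O2

Fe: 4.087 g ÷ 55.85 g/mol = 0.07318 mol
H: 0.1475 g ÷ 1.008 g/mol = 0.1463 mol
O: 2.342 g ÷ 16.00 g/mol = 0.1464 mol
Ratios (÷ 0.07318): Fe 1.000, H 2.000, O 2.000
≈ 1:2:2 → FeH2O2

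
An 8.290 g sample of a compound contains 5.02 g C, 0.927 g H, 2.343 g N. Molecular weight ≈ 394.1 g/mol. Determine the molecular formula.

C: 5.02 g ÷ 12.01 g/mol = 0.418 mol
H: 0.927 g ÷ 1.008 g/mol = 0.9196 mol
N: 2.343 g ÷ 14.01 g/mol = 0.1672 mol
Divide by the smallest (0.1672 mol N): C 2.499, H 5.499, N 1.000
Scaling by 2: C 5.00, H 11.00, N 2.00 → C5H11N2
Empirical-formula mass = 99.16 g/mol
n = 394.1 / 99.16 = 3.97 ≈ 4
Molecular formula = (C5H11N2)×4 = C20H44N8

C20H44N8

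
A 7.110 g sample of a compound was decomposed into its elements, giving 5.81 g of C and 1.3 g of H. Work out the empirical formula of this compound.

C3H8

Moles — C: 5.81 / 12.01 = 0.4838 mol; H: 1.3 / 1.008 = 1.29 mol
Smallest is C at 0.4838 mol; normalising gives C 1.000, H 2.666
Multiply by 3: C 3.00, H 8.00 → C3H8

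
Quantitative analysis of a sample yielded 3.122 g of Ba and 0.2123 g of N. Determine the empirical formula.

Ba3N2

Ba: 3.122 g ÷ 137.33 g/mol = 0.02273 mol
N: 0.2123 g ÷ 14.01 g/mol = 0.01515 mol
Ratios (÷ 0.01515): Ba 1.500, N 1.000
×2: Ba 3.00, N 2.00 → Ba3N2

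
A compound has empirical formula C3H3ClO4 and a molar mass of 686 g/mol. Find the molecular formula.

C15H15Cl5O20

Empirical-formula mass = 138.50 g/mol
n = 686 / 138.50 = 4.95 ≈ 5
Molecular formula = (C3H3ClO4)5 = C15H15Cl5O20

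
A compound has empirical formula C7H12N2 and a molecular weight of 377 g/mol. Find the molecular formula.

C21H36N6

Empirical-formula mass = 124.19 g/mol
n = 377 / 124.19 = 3.04 ≈ 3
Molecular formula = (C7H12N2)3 = C21H36N6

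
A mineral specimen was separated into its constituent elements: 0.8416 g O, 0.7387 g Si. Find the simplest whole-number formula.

O2Si

Moles — O: 0.8416 / 16.00 = 0.0526 mol; Si: 0.7387 / 28.09 = 0.0263 mol
Ratios (÷ 0.0263): O 2.000, Si 1.000
≈ 2:1 → O2Si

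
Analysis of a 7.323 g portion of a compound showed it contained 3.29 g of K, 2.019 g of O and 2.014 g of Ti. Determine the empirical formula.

K2O3Ti

n(K) = 3.29/39.10 = 0.08414, n(O) = 2.019/16.00 = 0.1262, n(Ti) = 2.014/47.87 = 0.04207
Ratios (÷ 0.04207): K 2.000, O 2.999, Ti 1.000
≈ 2:3:1 → K2O3Ti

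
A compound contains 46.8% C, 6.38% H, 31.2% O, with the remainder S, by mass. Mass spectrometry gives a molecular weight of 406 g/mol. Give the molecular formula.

C16H26O8S2

Assume 100 g: 46.8 g C, 6.38 g H, 31.2 g O, 15.62 g S.
C: 46.8 g ÷ 12.01 g/mol = 3.897 mol
H: 6.38 g ÷ 1.008 g/mol = 6.329 mol
O: 31.2 g ÷ 16.00 g/mol = 1.95 mol
S: 15.62 g ÷ 32.07 g/mol = 0.4871 mol
Smallest is S at 0.4871 mol; normalising gives C 8.001, H 12.995, O 4.004, S 1.000
≈ 8:13:4:1 → C8H13O4S
Empirical-formula mass = 205.25 g/mol
n = 406 / 205.25 = 1.98 ≈ 2
Molecular formula = (C8H13O4S)×2 = C16H26O8S2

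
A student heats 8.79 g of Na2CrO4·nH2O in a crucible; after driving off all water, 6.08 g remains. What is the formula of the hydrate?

Mass of water lost = 8.79 − 6.08 = 2.71 g → 2.71 / 18.02 = 0.1504 mol H2O
Molar mass of Na2CrO4 = 161.98 g/mol → mol Na2CrO4 = 6.08 / 161.98 = 0.03754
n = 0.1504 / 0.03754 = 4.01 ≈ 4 → Na2CrO4·4H2O

Na2CrO4·4H2O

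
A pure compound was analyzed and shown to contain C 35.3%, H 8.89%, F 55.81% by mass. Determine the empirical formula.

CH3F

Assume 100 g: 35.3 g C, 8.89 g H, 55.81 g F.
n(C) = 35.3/12.01 = 2.939, n(H) = 8.89/1.008 = 8.819, n(F) = 55.81/19.00 = 2.937
Smallest is F at 2.937 mol; normalising gives C 1.001, H 3.002, F 1.000
→ CH3F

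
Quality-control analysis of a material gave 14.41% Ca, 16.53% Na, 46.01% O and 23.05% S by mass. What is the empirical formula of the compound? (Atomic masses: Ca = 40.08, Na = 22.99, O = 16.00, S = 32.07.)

Assume 100 g: 14.41 g Ca, 16.53 g Na, 46.01 g O, 23.05 g S.
Ca: 14.41 g ÷ 40.08 g/mol = 0.3595 mol
Na: 16.53 g ÷ 22.99 g/mol = 0.719 mol
O: 46.01 g ÷ 16.00 g/mol = 2.876 mol
S: 23.05 g ÷ 32.07 g/mol = 0.7187 mol
Smallest is Ca at 0.3595 mol; normalising gives Ca 1.000, Na 2.000, O 7.998, S 1.999
→ CaNa2O8S2

CaNa2O8S2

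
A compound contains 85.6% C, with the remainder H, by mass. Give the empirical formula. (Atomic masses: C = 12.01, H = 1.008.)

Assume 100 g: 85.6 g C, 14.4 g H.
n(C) = 85.6/12.01 = 7.127, n(H) = 14.4/1.008 = 14.29
Smallest is C at 7.127 mol; normalising gives C 1.000, H 2.004
→ CH2

CH2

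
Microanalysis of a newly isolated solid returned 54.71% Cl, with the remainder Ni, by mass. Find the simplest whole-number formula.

Cl2Ni

Assume 100 g: 54.71 g Cl, 45.29 g Ni.
Moles — Cl: 54.71 / 35.45 = 1.543 mol; Ni: 45.29 / 58.69 = 0.7717 mol
Smallest is Ni at 0.7717 mol; normalising gives Cl 2.000, Ni 1.000
→ Cl2Ni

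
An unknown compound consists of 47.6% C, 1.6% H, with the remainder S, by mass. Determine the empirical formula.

C5H2S2

Assume 100 g: 47.6 g C, 1.6 g H, 50.8 g S.
n(C) = 47.6/12.01 = 3.963, n(H) = 1.6/1.008 = 1.587, n(S) = 50.8/32.07 = 1.584
Ratios (÷ 1.584): C 2.502, H 1.002, S 1.000
×2: C 5.00, H 2.00, S 2.00 → C5H2S2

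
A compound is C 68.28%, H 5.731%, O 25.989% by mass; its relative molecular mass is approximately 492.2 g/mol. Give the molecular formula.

Assume 100 g: 68.28 g C, 5.731 g H, 25.989 g O.
n(C) = 68.28/12.01 = 5.685, n(H) = 5.731/1.008 = 5.686, n(O) = 25.989/16.00 = 1.624
Smallest is O at 1.624 mol; normalising gives C 3.500, H 3.500, O 1.000
×2: C 7.00, H 7.00, O 2.00 → C7H7O2
Empirical-formula mass = 123.13 g/mol
n = 492.2 / 123.13 = 4.00 ≈ 4
Molecular formula = (C7H7O2)×4 = C28H28O8

C28H28O8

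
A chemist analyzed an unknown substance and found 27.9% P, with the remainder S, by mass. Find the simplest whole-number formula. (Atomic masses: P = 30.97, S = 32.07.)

P2S5

Assume 100 g: 27.9 g P, 72.1 g S.
Moles — P: 27.9 / 30.97 = 0.9009 mol; S: 72.1 / 32.07 = 2.248 mol
Divide by the smallest (0.9009 mol P): P 1.000, S 2.496
Scaling by 2: P 2.00, S 4.99 → P2S5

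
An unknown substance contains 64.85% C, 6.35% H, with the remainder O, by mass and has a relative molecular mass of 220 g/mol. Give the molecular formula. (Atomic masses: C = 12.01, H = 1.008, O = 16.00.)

C12H14O4

Assume 100 g: 64.85 g C, 6.35 g H, 28.8 g O.
C: 64.85 g ÷ 12.01 g/mol = 5.4 mol
H: 6.35 g ÷ 1.008 g/mol = 6.3 mol
O: 28.8 g ÷ 16.00 g/mol = 1.8 mol
Ratios (÷ 1.8): C 3.000, H 3.500, O 1.000
Multiply by 2: C 6.00, H 7.00, O 2.00 → C6H7O2
Empirical-formula mass = 111.12 g/mol
n = 220 / 111.12 = 1.98 ≈ 2
Molecular formula = (C6H7O2)×2 = C12H14O4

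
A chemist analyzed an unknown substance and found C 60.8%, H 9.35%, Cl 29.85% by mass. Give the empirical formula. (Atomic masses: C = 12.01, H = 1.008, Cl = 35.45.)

C6H11Cl

Assume 100 g: 60.8 g C, 9.35 g H, 29.85 g Cl.
C: 60.8 g ÷ 12.01 g/mol = 5.062 mol
H: 9.35 g ÷ 1.008 g/mol = 9.276 mol
Cl: 29.85 g ÷ 35.45 g/mol = 0.842 mol
Ratios (÷ 0.842): C 6.012, H 11.016, Cl 1.000
Ratio ≈ 6:11:1, so the empirical formula is C6H11Cl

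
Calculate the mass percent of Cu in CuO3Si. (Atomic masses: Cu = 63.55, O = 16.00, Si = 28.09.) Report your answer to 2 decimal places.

45.51%

Molar mass = 1(63.55) + 3(16.00) + 1(28.09) = 139.640 g/mol
Mass of Cu per mole = 1 × 63.55 = 63.550 g
% Cu = 63.550 / 139.640 × 100 = 45.51%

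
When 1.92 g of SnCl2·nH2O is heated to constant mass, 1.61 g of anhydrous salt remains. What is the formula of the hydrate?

Mass of water lost = 1.92 − 1.61 = 0.31 g → 0.31 / 18.02 = 0.0172 mol H2O
Molar mass of SnCl2 = 189.61 g/mol → mol SnCl2 = 1.61 / 189.61 = 0.008491
n = 0.0172 / 0.008491 = 2.03 ≈ 2 → SnCl2·2H2O

SnCl2·2H2O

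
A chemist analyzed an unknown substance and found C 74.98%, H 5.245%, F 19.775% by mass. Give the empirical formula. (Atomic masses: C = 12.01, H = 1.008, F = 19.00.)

Assume 100 g: 74.98 g C, 5.245 g H, 19.775 g F.
n(C) = 74.98/12.01 = 6.243, n(H) = 5.245/1.008 = 5.203, n(F) = 19.775/19.00 = 1.041
Ratios (÷ 1.041): C 5.998, H 4.999, F 1.000
→ C6H5F

C6H5F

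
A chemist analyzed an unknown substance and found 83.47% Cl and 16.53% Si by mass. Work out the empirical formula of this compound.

Assume 100 g: 83.47 g Cl, 16.53 g Si.
n(Cl) = 83.47/35.45 = 2.355, n(Si) = 16.53/28.09 = 0.5885
Divide by the smallest (0.5885 mol Si): Cl 4.001, Si 1.000
≈ 4:1 → Cl4Si

Cl4Si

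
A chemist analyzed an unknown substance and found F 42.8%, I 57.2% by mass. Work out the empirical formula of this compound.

Assume 100 g: 42.8 g F, 57.2 g I.
F: 42.8 g ÷ 19.00 g/mol = 2.253 mol
I: 57.2 g ÷ 126.90 g/mol = 0.4507 mol
Divide by the smallest (0.4507 mol I): F 4.998, I 1.000
→ F5I

F5I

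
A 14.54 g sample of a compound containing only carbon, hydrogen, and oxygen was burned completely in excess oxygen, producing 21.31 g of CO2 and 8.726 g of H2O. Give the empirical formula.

mol C = 21.31 / 44.01 = 0.4842; mass C = 0.4842 × 12.01 = 5.815 g
mol H = 2 × (8.726 / 18.02) = 0.9685; mass H = 0.9685 × 1.008 = 0.9762 g
mass O = 14.54 − (6.792) = 7.748 g → mol O = 0.4843
Divide by the smallest (0.4842 mol C): C 1.000, H 2.000, O 1.000
≈ 1:2:1 → CH2O

CH2O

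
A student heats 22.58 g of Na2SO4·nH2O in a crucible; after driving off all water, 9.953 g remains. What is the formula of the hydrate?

Na2SO4·10H2O

Mass of water lost = 22.58 − 9.953 = 12.63 g → 12.63 / 18.02 = 0.7007 mol H2O
Molar mass of Na2SO4 = 142.05 g/mol → mol Na2SO4 = 9.953 / 142.05 = 0.07007
n = 0.7007 / 0.07007 = 10.00 ≈ 10 → Na2SO4·10H2O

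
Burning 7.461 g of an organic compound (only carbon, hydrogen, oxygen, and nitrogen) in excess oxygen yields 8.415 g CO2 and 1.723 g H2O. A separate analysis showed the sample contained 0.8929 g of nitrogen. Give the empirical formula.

C3H3NO4

mol C = 8.415 / 44.01 = 0.1912; mass C = 0.1912 × 12.01 = 2.296 g
mol H = 2 × (1.723 / 18.02) = 0.1912; mass H = 0.1912 × 1.008 = 0.1928 g
mol N = 0.8929 / 14.01 = 0.06373
mass O = 7.461 − (3.382) = 4.079 g → mol O = 0.2549
Smallest is N at 0.06373 mol; normalising gives C 3.000, H 3.001, N 1.000, O 4.000
Ratio ≈ 3:3:1:4, so the empirical formula is C3H3NO4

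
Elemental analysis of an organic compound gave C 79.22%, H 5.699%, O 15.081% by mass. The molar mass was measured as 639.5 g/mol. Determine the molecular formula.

C42H36O6

Assume 100 g: 79.22 g C, 5.699 g H, 15.081 g O.
Moles — C: 79.22 / 12.01 = 6.596 mol; H: 5.699 / 1.008 = 5.654 mol; O: 15.081 / 16.00 = 0.9426 mol
Divide by the smallest (0.9426 mol O): C 6.998, H 5.998, O 1.000
Ratio ≈ 7:6:1, so the empirical formula is C7H6O
Empirical-formula mass = 106.12 g/mol
n = 639.5 / 106.12 = 6.03 ≈ 6
Molecular formula = (C7H6O)×6 = C42H36O6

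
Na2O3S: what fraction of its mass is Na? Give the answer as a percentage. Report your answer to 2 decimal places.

36.48%

Molar mass = 2(22.99) + 3(16.00) + 1(32.07) = 126.050 g/mol
Mass of Na per mole = 2 × 22.99 = 45.980 g
% Na = 45.980 / 126.050 × 100 = 36.48%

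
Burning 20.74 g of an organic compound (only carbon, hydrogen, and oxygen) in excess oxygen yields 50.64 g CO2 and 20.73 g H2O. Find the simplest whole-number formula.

C4H8O

mol C = 50.64 / 44.01 = 1.151; mass C = 1.151 × 12.01 = 13.82 g
mol H = 2 × (20.73 / 18.02) = 2.301; mass H = 2.301 × 1.008 = 2.319 g
mass O = 20.74 − (16.14) = 4.602 g → mol O = 0.2876
Smallest is O at 0.2876 mol; normalising gives C 4.001, H 8.000, O 1.000
→ C4H8O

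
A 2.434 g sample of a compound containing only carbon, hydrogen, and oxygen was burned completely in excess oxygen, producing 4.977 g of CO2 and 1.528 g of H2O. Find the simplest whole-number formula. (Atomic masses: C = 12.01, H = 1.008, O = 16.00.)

mol C = 4.977 / 44.01 = 0.1131; mass C = 0.1131 × 12.01 = 1.358 g
mol H = 2 × (1.528 / 18.02) = 0.1696; mass H = 0.1696 × 1.008 = 0.1709 g
mass O = 2.434 − (1.529) = 0.9049 g → mol O = 0.05655
Ratios (÷ 0.05655): C 2.000, H 2.999, O 1.000
≈ 2:3:1 → C2H3O

C2H3O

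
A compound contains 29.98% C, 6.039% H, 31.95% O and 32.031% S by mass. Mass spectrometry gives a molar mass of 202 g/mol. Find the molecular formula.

C5H12O4S2

Assume 100 g: 29.98 g C, 6.039 g H, 31.95 g O, 32.031 g S.
n(C) = 29.98/12.01 = 2.496, n(H) = 6.039/1.008 = 5.991, n(O) = 31.95/16.00 = 1.997, n(S) = 32.031/32.07 = 0.9988
Divide by the smallest (0.9988 mol S): C 2.499, H 5.998, O 1.999, S 1.000
Scaling by 2: C 5.00, H 12.00, O 4.00, S 2.00 → C5H12O4S2
Empirical-formula mass = 200.29 g/mol
n = 202 / 200.29 = 1.01 ≈ 1
Molecular formula = empirical formula = C5H12O4S2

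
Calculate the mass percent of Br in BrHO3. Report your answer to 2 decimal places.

Molar mass = 1(79.90) + 1(1.008) + 3(16.00) = 128.908 g/mol
Mass of Br per mole = 1 × 79.90 = 79.900 g
% Br = 79.900 / 128.908 × 100 = 61.98%

61.98%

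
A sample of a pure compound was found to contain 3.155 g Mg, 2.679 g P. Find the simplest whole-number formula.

Moles — Mg: 3.155 / 24.31 = 0.1298 mol; P: 2.679 / 30.97 = 0.0865 mol
Ratios (÷ 0.0865): Mg 1.500, P 1.000
Multiply by 2: Mg 3.00, P 2.00 → Mg3P2

Mg3P2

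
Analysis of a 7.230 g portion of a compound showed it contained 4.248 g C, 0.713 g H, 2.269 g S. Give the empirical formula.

n(C) = 4.248/12.01 = 0.3537, n(H) = 0.713/1.008 = 0.7073, n(S) = 2.269/32.07 = 0.07075
Ratios (÷ 0.07075): C 4.999, H 9.998, S 1.000
→ C5H10S

C5H10S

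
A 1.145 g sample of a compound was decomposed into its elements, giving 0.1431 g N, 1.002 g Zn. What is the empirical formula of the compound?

Moles — N: 0.1431 / 14.01 = 0.01021 mol; Zn: 1.002 / 65.38 = 0.01533 mol
Smallest is N at 0.01021 mol; normalising gives N 1.000, Zn 1.500
Scaling by 2: N 2.00, Zn 3.00 → N2Zn3

N2Zn3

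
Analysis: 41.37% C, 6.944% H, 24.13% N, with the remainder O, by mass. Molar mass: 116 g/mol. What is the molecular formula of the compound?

C4H8N2O2

Assume 100 g: 41.37 g C, 6.944 g H, 24.13 g N, 27.556 g O.
n(C) = 41.37/12.01 = 3.445, n(H) = 6.944/1.008 = 6.889, n(N) = 24.13/14.01 = 1.722, n(O) = 27.556/16.00 = 1.722
Divide by the smallest (1.722 mol O): C 2.000, H 4.000, N 1.000, O 1.000
Ratio ≈ 2:4:1:1, so the empirical formula is C2H4NO
Empirical-formula mass = 58.06 g/mol
n = 116 / 58.06 = 2.00 ≈ 2
Molecular formula = (C2H4NO)×2 = C4H8N2O2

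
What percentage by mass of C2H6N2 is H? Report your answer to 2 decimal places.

Molar mass = 2(12.01) + 6(1.008) + 2(14.01) = 58.088 g/mol
Mass of H per mole = 6 × 1.008 = 6.048 g
% H = 6.048 / 58.088 × 100 = 10.41%

10.41%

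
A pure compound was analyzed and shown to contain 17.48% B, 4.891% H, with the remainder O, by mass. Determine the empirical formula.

Assume 100 g: 17.48 g B, 4.891 g H, 77.629 g O.
Moles — B: 17.48 / 10.81 = 1.617 mol; H: 4.891 / 1.008 = 4.852 mol; O: 77.629 / 16.00 = 4.852 mol
Divide by the smallest (1.617 mol B): B 1.000, H 3.001, O 3.000
→ BH3O3

BH3O3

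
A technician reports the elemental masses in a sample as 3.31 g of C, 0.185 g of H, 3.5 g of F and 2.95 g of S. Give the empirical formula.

C3H2F2S

Moles — C: 3.31 / 12.01 = 0.2756 mol; H: 0.185 / 1.008 = 0.1835 mol; F: 3.5 / 19.00 = 0.1842 mol; S: 2.95 / 32.07 = 0.09199 mol
Divide by the smallest (0.09199 mol S): C 2.996, H 1.995, F 2.003, S 1.000
≈ 3:2:2:1 → C3H2F2S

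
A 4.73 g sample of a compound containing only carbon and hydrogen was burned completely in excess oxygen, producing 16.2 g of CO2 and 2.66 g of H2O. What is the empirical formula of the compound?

mol C = 16.2 / 44.01 = 0.3681; mass C = 0.3681 × 12.01 = 4.421 g
mol H = 2 × (2.66 / 18.02) = 0.2952; mass H = 0.2952 × 1.008 = 0.2976 g
Smallest is H at 0.2952 mol; normalising gives C 1.247, H 1.000
Multiply by 4: C 4.99, H 4.00 → C5H4

C5H4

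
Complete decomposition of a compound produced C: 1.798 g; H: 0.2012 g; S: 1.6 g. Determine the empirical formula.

C: 1.798 g ÷ 12.01 g/mol = 0.1497 mol
H: 0.2012 g ÷ 1.008 g/mol = 0.1996 mol
S: 1.6 g ÷ 32.07 g/mol = 0.04989 mol
Divide by the smallest (0.04989 mol S): C 3.001, H 4.001, S 1.000
≈ 3:4:1 → C3H4S

C3H4S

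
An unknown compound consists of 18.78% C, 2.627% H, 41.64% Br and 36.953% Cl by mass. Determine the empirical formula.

C3H5BrCl2

Assume 100 g: 18.78 g C, 2.627 g H, 41.64 g Br, 36.953 g Cl.
C: 18.78 g ÷ 12.01 g/mol = 1.564 mol
H: 2.627 g ÷ 1.008 g/mol = 2.606 mol
Br: 41.64 g ÷ 79.90 g/mol = 0.5212 mol
Cl: 36.953 g ÷ 35.45 g/mol = 1.042 mol
Smallest is Br at 0.5212 mol; normalising gives C 3.000, H 5.001, Br 1.000, Cl 2.000
≈ 3:5:1:2 → C3H5BrCl2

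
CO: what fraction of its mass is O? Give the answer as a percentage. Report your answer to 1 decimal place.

57.1%

Molar mass = 1(12.01) + 1(16.00) = 28.010 g/mol
Mass of O per mole = 1 × 16.00 = 16.000 g
% O = 16.000 / 28.010 × 100 = 57.1%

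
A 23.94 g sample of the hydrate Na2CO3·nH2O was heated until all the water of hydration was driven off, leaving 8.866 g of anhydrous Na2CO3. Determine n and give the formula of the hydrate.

Mass of water lost = 23.94 − 8.866 = 15.07 g → 15.07 / 18.02 = 0.8365 mol H2O
Molar mass of Na2CO3 = 105.99 g/mol → mol Na2CO3 = 8.866 / 105.99 = 0.08365
n = 0.8365 / 0.08365 = 10.00 ≈ 10 → Na2CO3·10H2O

Na2CO3·10H2O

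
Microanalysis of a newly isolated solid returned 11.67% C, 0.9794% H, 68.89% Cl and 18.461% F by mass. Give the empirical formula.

CHCl2F

Assume 100 g: 11.67 g C, 0.9794 g H, 68.89 g Cl, 18.461 g F.
C: 11.67 g ÷ 12.01 g/mol = 0.9717 mol
H: 0.9794 g ÷ 1.008 g/mol = 0.9716 mol
Cl: 68.89 g ÷ 35.45 g/mol = 1.943 mol
F: 18.461 g ÷ 19.00 g/mol = 0.9716 mol
Ratios (÷ 0.9716): C 1.000, H 1.000, Cl 2.000, F 1.000
Ratio ≈ 1:1:2:1, so the empirical formula is CHCl2F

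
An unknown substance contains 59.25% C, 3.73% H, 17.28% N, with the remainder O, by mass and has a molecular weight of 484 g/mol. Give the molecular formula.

Assume 100 g: 59.25 g C, 3.73 g H, 17.28 g N, 19.74 g O.
C: 59.25 g ÷ 12.01 g/mol = 4.933 mol
H: 3.73 g ÷ 1.008 g/mol = 3.7 mol
N: 17.28 g ÷ 14.01 g/mol = 1.233 mol
O: 19.74 g ÷ 16.00 g/mol = 1.234 mol
Smallest is N at 1.233 mol; normalising gives C 4.000, H 3.000, N 1.000, O 1.000
Ratio ≈ 4:3:1:1, so the empirical formula is C4H3NO
Empirical-formula mass = 81.07 g/mol
n = 484 / 81.07 = 5.97 ≈ 6
Molecular formula = (C4H3NO)×6 = C24H18N6O6

C24H18N6O6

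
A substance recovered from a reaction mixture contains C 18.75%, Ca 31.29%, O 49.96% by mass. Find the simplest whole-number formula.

C2CaO4

Assume 100 g: 18.75 g C, 31.29 g Ca, 49.96 g O.
C: 18.75 g ÷ 12.01 g/mol = 1.561 mol
Ca: 31.29 g ÷ 40.08 g/mol = 0.7807 mol
O: 49.96 g ÷ 16.00 g/mol = 3.123 mol
Smallest is Ca at 0.7807 mol; normalising gives C 2.000, Ca 1.000, O 4.000
≈ 2:1:4 → C2CaO4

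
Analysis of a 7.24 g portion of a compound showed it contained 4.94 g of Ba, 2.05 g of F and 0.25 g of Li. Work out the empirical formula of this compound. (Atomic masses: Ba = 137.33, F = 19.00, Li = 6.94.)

BaF3Li

Moles — Ba: 4.94 / 137.33 = 0.03597 mol; F: 2.05 / 19.00 = 0.1079 mol; Li: 0.25 / 6.94 = 0.03602 mol
Ratios (÷ 0.03597): Ba 1.000, F 2.999, Li 1.001
Ratio ≈ 1:3:1, so the empirical formula is BaF3Li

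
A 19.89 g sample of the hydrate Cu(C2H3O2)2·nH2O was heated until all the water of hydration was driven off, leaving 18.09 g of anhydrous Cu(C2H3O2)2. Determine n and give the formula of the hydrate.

Cu(C2H3O2)2·H2O

Mass of water lost = 19.89 − 18.09 = 1.8 g → 1.8 / 18.02 = 0.09989 mol H2O
Molar mass of Cu(C2H3O2)2 = 181.64 g/mol → mol Cu(C2H3O2)2 = 18.09 / 181.64 = 0.09959
n = 0.09989 / 0.09959 = 1.00 ≈ 1 → Cu(C2H3O2)2·H2O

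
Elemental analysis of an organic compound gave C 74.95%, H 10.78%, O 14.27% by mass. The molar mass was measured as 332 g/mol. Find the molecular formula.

Assume 100 g: 74.95 g C, 10.78 g H, 14.27 g O.
Moles — C: 74.95 / 12.01 = 6.241 mol; H: 10.78 / 1.008 = 10.69 mol; O: 14.27 / 16.00 = 0.8919 mol
Smallest is O at 0.8919 mol; normalising gives C 6.997, H 11.991, O 1.000
≈ 7:12:1 → C7H12O
Empirical-formula mass = 112.17 g/mol
n = 332 / 112.17 = 2.96 ≈ 3
Molecular formula = (C7H12O)×3 = C21H36O3

C21H36O3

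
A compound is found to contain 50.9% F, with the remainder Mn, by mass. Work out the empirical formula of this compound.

F3Mn

Assume 100 g: 50.9 g F, 49.1 g Mn.
n(F) = 50.9/19.00 = 2.679, n(Mn) = 49.1/54.94 = 0.8937
Ratios (÷ 0.8937): F 2.998, Mn 1.000
≈ 3:1 → F3Mn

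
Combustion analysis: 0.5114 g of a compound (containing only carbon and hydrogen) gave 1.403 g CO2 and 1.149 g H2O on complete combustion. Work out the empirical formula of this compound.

CH4

mol C = 1.403 / 44.01 = 0.03188; mass C = 0.03188 × 12.01 = 0.3829 g
mol H = 2 × (1.149 / 18.02) = 0.1275; mass H = 0.1275 × 1.008 = 0.1285 g
Divide by the smallest (0.03188 mol C): C 1.000, H 4.000
→ CH4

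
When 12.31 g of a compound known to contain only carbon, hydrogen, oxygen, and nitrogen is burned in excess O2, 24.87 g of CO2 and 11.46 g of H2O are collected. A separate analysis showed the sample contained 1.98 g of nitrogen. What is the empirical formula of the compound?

C4H9NO

mol C = 24.87 / 44.01 = 0.5651; mass C = 0.5651 × 12.01 = 6.787 g
mol H = 2 × (11.46 / 18.02) = 1.272; mass H = 1.272 × 1.008 = 1.282 g
mol N = 1.98 / 14.01 = 0.1413
mass O = 12.31 − (10.05) = 2.261 g → mol O = 0.1413
Ratios (÷ 0.1413): C 3.999, H 9.000, N 1.000, O 1.000
→ C4H9NO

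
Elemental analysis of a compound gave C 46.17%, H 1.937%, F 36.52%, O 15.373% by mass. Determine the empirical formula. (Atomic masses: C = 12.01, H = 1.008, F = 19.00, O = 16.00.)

C4H2F2O

Assume 100 g: 46.17 g C, 1.937 g H, 36.52 g F, 15.373 g O.
Moles — C: 46.17 / 12.01 = 3.844 mol; H: 1.937 / 1.008 = 1.922 mol; F: 36.52 / 19.00 = 1.922 mol; O: 15.373 / 16.00 = 0.9608 mol
Smallest is O at 0.9608 mol; normalising gives C 4.001, H 2.000, F 2.000, O 1.000
→ C4H2F2O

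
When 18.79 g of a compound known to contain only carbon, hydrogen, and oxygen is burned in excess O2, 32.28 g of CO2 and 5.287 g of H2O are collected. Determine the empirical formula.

C5H4O4

mol C = 32.28 / 44.01 = 0.7335; mass C = 0.7335 × 12.01 = 8.809 g
mol H = 2 × (5.287 / 18.02) = 0.5868; mass H = 0.5868 × 1.008 = 0.5915 g
mass O = 18.79 − (9.400) = 9.390 g → mol O = 0.5868
Smallest is H at 0.5868 mol; normalising gives C 1.250, H 1.000, O 1.000
Multiply by 4: C 5.00, H 4.00, O 4.00 → C5H4O4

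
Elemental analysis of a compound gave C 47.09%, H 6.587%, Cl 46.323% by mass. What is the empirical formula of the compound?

Assume 100 g: 47.09 g C, 6.587 g H, 46.323 g Cl.
Moles — C: 47.09 / 12.01 = 3.921 mol; H: 6.587 / 1.008 = 6.535 mol; Cl: 46.323 / 35.45 = 1.307 mol
Divide by the smallest (1.307 mol Cl): C 3.001, H 5.001, Cl 1.000
→ C3H5Cl

C3H5Cl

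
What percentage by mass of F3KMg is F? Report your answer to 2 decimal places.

47.34%

Molar mass = 3(19.00) + 1(39.10) + 1(24.31) = 120.410 g/mol
Mass of F per mole = 3 × 19.00 = 57.000 g
% F = 57.000 / 120.410 × 100 = 47.34%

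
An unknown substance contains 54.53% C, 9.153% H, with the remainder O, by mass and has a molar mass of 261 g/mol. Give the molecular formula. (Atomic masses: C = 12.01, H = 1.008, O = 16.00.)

Assume 100 g: 54.53 g C, 9.153 g H, 36.317 g O.
n(C) = 54.53/12.01 = 4.54, n(H) = 9.153/1.008 = 9.08, n(O) = 36.317/16.00 = 2.27
Ratios (÷ 2.27): C 2.000, H 4.000, O 1.000
→ C2H4O
Empirical-formula mass = 44.05 g/mol
n = 261 / 44.05 = 5.92 ≈ 6
Molecular formula = (C2H4O)×6 = C12H24O6

C12H24O6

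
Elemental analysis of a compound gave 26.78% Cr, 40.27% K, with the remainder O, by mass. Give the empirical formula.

Assume 100 g: 26.78 g Cr, 40.27 g K, 32.95 g O.
n(Cr) = 26.78/52.00 = 0.515, n(K) = 40.27/39.10 = 1.03, n(O) = 32.95/16.00 = 2.059
Smallest is Cr at 0.515 mol; normalising gives Cr 1.000, K 2.000, O 3.999
→ CrK2O4

CrK2O4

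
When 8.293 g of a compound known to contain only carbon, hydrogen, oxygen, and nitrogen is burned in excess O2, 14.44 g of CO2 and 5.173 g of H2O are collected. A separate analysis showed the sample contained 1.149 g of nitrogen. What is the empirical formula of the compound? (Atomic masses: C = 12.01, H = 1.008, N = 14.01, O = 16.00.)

mol C = 14.44 / 44.01 = 0.3281; mass C = 0.3281 × 12.01 = 3.941 g
mol H = 2 × (5.173 / 18.02) = 0.5741; mass H = 0.5741 × 1.008 = 0.5787 g
mol N = 1.149 / 14.01 = 0.08201
mass O = 8.293 − (5.668) = 2.625 g → mol O = 0.1640
Ratios (÷ 0.08201): C 4.001, H 7.001, N 1.000, O 2.000
≈ 4:7:1:2 → C4H7NO2

C4H7NO2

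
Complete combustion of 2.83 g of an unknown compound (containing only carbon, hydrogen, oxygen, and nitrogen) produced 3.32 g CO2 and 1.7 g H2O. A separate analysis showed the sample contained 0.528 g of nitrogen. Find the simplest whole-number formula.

C2H5NO2

mol C = 3.32 / 44.01 = 0.07544; mass C = 0.07544 × 12.01 = 0.9060 g
mol H = 2 × (1.7 / 18.02) = 0.1887; mass H = 0.1887 × 1.008 = 0.1902 g
mol N = 0.528 / 14.01 = 0.03769
mass O = 2.83 − (1.624) = 1.206 g → mol O = 0.07536
Smallest is N at 0.03769 mol; normalising gives C 2.002, H 5.006, N 1.000, O 2.000
Ratio ≈ 2:5:1:2, so the empirical formula is C2H5NO2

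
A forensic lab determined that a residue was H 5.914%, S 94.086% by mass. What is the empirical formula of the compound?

Assume 100 g: 5.914 g H, 94.086 g S.
Moles — H: 5.914 / 1.008 = 5.867 mol; S: 94.086 / 32.07 = 2.934 mol
Divide by the smallest (2.934 mol S): H 2.000, S 1.000
Ratio ≈ 2:1, so the empirical formula is H2S

H2S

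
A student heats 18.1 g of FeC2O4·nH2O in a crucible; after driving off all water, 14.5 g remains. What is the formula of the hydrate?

Mass of water lost = 18.1 − 14.5 = 3.6 g → 3.6 / 18.02 = 0.1998 mol H2O
Molar mass of FeC2O4 = 143.87 g/mol → mol FeC2O4 = 14.5 / 143.87 = 0.1008
n = 0.1998 / 0.1008 = 1.98 ≈ 2 → FeC2O4·2H2O

FeC2O4·2H2O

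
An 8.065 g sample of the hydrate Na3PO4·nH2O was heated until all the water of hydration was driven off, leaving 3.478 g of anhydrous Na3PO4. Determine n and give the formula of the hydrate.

Na3PO4·12H2O

Mass of water lost = 8.065 − 3.478 = 4.587 g → 4.587 / 18.02 = 0.2546 mol H2O
Molar mass of Na3PO4 = 163.94 g/mol → mol Na3PO4 = 3.478 / 163.94 = 0.02122
n = 0.2546 / 0.02122 = 12.00 ≈ 12 → Na3PO4·12H2O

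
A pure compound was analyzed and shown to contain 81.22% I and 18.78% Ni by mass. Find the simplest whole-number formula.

I2Ni

Assume 100 g: 81.22 g I, 18.78 g Ni.
Moles — I: 81.22 / 126.90 = 0.64 mol; Ni: 18.78 / 58.69 = 0.32 mol
Ratios (÷ 0.32): I 2.000, Ni 1.000
Ratio ≈ 2:1, so the empirical formula is I2Ni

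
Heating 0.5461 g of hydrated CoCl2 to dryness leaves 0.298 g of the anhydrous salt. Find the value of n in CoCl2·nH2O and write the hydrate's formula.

CoCl2·6H2O

Mass of water lost = 0.5461 − 0.298 = 0.2481 g → 0.2481 / 18.02 = 0.01377 mol H2O
Molar mass of CoCl2 = 129.83 g/mol → mol CoCl2 = 0.298 / 129.83 = 0.002295
n = 0.01377 / 0.002295 = 6.00 ≈ 6 → CoCl2·6H2O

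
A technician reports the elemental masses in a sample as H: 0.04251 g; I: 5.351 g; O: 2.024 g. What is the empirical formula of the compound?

HIO3

n(H) = 0.04251/1.008 = 0.04217, n(I) = 5.351/126.90 = 0.04217, n(O) = 2.024/16.00 = 0.1265
Ratios (÷ 0.04217): H 1.000, I 1.000, O 3.000
≈ 1:1:3 → HIO3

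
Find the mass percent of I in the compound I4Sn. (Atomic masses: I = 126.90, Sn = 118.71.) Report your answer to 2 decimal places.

81.05%

Molar mass = 4(126.90) + 1(118.71) = 626.310 g/mol
Mass of I per mole = 4 × 126.90 = 507.600 g
% I = 507.600 / 626.310 × 100 = 81.05%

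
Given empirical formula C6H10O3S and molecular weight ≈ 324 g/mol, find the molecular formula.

C12H20O6S2

Empirical-formula mass = 162.21 g/mol
n = 324 / 162.21 = 2.00 ≈ 2
Molecular formula = (C6H10O3S)2 = C12H20O6S2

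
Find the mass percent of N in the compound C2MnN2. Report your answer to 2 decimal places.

Molar mass = 2(12.01) + 1(54.94) + 2(14.01) = 106.980 g/mol
Mass of N per mole = 2 × 14.01 = 28.020 g
% N = 28.020 / 106.980 × 100 = 26.19%

26.19%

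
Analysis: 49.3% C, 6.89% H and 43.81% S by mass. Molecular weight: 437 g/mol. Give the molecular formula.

C18H30S6

Assume 100 g: 49.3 g C, 6.89 g H, 43.81 g S.
n(C) = 49.3/12.01 = 4.105, n(H) = 6.89/1.008 = 6.835, n(S) = 43.81/32.07 = 1.366
Smallest is S at 1.366 mol; normalising gives C 3.005, H 5.004, S 1.000
→ C3H5S
Empirical-formula mass = 73.14 g/mol
n = 437 / 73.14 = 5.97 ≈ 6
Molecular formula = (C3H5S)×6 = C18H30S6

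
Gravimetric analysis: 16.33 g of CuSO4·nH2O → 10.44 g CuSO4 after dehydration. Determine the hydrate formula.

CuSO4·5H2O

Mass of water lost = 16.33 − 10.44 = 5.89 g → 5.89 / 18.02 = 0.3269 mol H2O
Molar mass of CuSO4 = 159.62 g/mol → mol CuSO4 = 10.44 / 159.62 = 0.06541
n = 0.3269 / 0.06541 = 5.00 ≈ 5 → CuSO4·5H2O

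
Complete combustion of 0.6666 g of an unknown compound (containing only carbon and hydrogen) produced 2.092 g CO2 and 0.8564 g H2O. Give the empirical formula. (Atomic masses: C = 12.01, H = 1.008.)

mol C = 2.092 / 44.01 = 0.04753; mass C = 0.04753 × 12.01 = 0.5709 g
mol H = 2 × (0.8564 / 18.02) = 0.09505; mass H = 0.09505 × 1.008 = 0.09581 g
Ratios (÷ 0.04753): C 1.000, H 2.000
≈ 1:2 → CH2

CH2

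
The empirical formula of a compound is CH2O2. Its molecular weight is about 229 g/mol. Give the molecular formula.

Empirical-formula mass = 46.03 g/mol
n = 229 / 46.03 = 4.98 ≈ 5
Molecular formula = (CH2O2)5 = C5H10O10

C5H10O10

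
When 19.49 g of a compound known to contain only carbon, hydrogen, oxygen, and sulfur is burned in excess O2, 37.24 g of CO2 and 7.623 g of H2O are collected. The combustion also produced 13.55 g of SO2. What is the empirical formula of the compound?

mol C = 37.24 / 44.01 = 0.8462; mass C = 0.8462 × 12.01 = 10.16 g
mol H = 2 × (7.623 / 18.02) = 0.8461; mass H = 0.8461 × 1.008 = 0.8528 g
mol S = 13.55 / 64.07 = 0.2115; mass S = 6.782 g
mass O = 19.49 − (17.80) = 1.692 g → mol O = 0.1058
Ratios (÷ 0.1058): C 8.000, H 7.999, O 1.000, S 2.000
Ratio ≈ 8:8:1:2, so the empirical formula is C8H8OS2

C8H8OS2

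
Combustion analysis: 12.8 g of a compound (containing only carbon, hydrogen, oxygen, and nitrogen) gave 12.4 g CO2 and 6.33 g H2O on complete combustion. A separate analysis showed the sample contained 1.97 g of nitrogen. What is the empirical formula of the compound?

C2H5NO3

mol C = 12.4 / 44.01 = 0.2818; mass C = 0.2818 × 12.01 = 3.384 g
mol H = 2 × (6.33 / 18.02) = 0.7026; mass H = 0.7026 × 1.008 = 0.7082 g
mol N = 1.97 / 14.01 = 0.1406
mass O = 12.8 − (6.062) = 6.738 g → mol O = 0.4211
Ratios (÷ 0.1406): C 2.004, H 4.996, N 1.000, O 2.995
≈ 2:5:1:3 → C2H5NO3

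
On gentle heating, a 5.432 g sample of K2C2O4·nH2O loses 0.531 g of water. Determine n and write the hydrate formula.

Mass of anhydrous K2C2O4 = 5.432 − 0.531 = 4.901 g
mol H2O = 0.531 / 18.02 = 0.02947
Molar mass of K2C2O4 = 166.22 g/mol → mol K2C2O4 = 4.901 / 166.22 = 0.02949
n = 0.02947 / 0.02949 = 1.00 ≈ 1 → K2C2O4·H2O

K2C2O4·H2O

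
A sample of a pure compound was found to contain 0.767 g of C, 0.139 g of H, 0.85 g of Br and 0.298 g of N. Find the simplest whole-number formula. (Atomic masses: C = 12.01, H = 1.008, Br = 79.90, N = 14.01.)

C6H13BrN2

C: 0.767 g ÷ 12.01 g/mol = 0.06386 mol
H: 0.139 g ÷ 1.008 g/mol = 0.1379 mol
Br: 0.85 g ÷ 79.90 g/mol = 0.01064 mol
N: 0.298 g ÷ 14.01 g/mol = 0.02127 mol
Ratios (÷ 0.01064): C 6.003, H 12.962, Br 1.000, N 1.999
≈ 6:13:1:2 → C6H13BrN2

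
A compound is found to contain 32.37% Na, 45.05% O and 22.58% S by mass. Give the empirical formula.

Assume 100 g: 32.37 g Na, 45.05 g O, 22.58 g S.
n(Na) = 32.37/22.99 = 1.408, n(O) = 45.05/16.00 = 2.816, n(S) = 22.58/32.07 = 0.7041
Divide by the smallest (0.7041 mol S): Na 2.000, O 3.999, S 1.000
≈ 2:4:1 → Na2O4S

Na2O4S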